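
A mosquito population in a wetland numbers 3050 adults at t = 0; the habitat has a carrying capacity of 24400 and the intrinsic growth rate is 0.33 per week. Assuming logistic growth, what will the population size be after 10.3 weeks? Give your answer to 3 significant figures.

A = (K − N₀)/N₀ = (24400 − 3050)/3050 = 7.
N(t) = K/(1 + A·e^(−rt)) = 24400/(1 + 7×e^(−0.33×10.3)).
e^(−3.399) = 0.033407; denominator = 1 + 7×0.033407 = 1.2338.
N = 24400/1.2338 = 19775.6.

19800 adults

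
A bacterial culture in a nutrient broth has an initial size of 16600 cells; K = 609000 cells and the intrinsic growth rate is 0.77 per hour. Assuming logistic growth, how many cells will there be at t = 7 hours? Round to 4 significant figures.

A = (K − N₀)/N₀ = (609000 − 16600)/16600 = 35.687.
N(t) = K/(1 + A·e^(−rt)) = 609000/(1 + 35.687×e^(−0.77×7)).
e^(−5.39) = 0.004562; denominator = 1 + 35.687×0.004562 = 1.1628.
N = 609000/1.1628 = 523735.

523700 cells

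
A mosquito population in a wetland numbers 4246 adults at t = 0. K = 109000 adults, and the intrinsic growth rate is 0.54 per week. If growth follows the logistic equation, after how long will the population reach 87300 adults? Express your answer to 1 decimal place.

A = (K − N₀)/N₀ = (109000 − 4246)/4246 = 24.671.
Solve 109000/(1 + 24.671·e^(−0.54t)) = 87300: 1 + 24.671·e^(−0.54t) = 1.2486, so e^(−0.54t) = 0.0100752.
−0.54·t = ln(0.0100752) = -4.5977, so t = 4.5977/0.54 = 8.5142.

8.5 weeks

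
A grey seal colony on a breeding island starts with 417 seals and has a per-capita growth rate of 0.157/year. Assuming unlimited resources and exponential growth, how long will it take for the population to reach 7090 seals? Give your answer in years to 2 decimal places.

18.05 years

Set N₀·e^(rt) = 7090: e^(0.157·t) = 7090/417 = 17.002.
0.157·t = ln(17.002) = 2.8334, so t = 2.8334/0.157 = 18.047.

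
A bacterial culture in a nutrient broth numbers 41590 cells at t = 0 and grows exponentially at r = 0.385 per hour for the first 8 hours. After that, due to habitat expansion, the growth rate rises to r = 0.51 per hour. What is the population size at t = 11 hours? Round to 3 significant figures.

4180000 cells

Phase 1: N(8) = 41590·e^(0.385×8) = 41590·e^3.08 = 904932.
Phase 2 runs for 11 − 8 = 3 hours at r = 0.51.
N(11) = 904932·e^(0.51×3) = 904932·e^1.53 = 4.179136×10^6.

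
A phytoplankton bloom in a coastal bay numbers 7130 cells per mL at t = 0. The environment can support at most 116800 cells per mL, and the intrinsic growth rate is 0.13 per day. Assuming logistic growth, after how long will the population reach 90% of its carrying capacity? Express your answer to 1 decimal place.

A = (K − N₀)/N₀ = (116800 − 7130)/7130 = 15.381.
Solve 116800/(1 + 15.381·e^(−0.13t)) = 105120: 1 + 15.381·e^(−0.13t) = 1.1111, so e^(−0.13t) = 0.00722369.
−0.13·t = ln(0.00722369) = -4.9304, so t = 4.9304/0.13 = 37.926.

37.9 days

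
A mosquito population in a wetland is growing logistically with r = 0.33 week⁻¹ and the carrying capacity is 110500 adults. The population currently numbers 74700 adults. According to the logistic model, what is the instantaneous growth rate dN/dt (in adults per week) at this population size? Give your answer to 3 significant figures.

dN/dt = rN(1 − N/K) = 0.33 × 74700 × (1 − 74700/110500).
1 − 74700/110500 = 0.32398; dN/dt = 0.33 × 74700 × 0.32398 = 7986.5.

7990 adults per week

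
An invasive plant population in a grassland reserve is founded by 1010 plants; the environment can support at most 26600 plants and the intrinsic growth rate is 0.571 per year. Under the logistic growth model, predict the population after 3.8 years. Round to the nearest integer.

A = (K − N₀)/N₀ = (26600 − 1010)/1010 = 25.337.
N(t) = K/(1 + A·e^(−rt)) = 26600/(1 + 25.337×e^(−0.571×3.8)).
e^(−2.17) = 0.1142; denominator = 1 + 25.337×0.1142 = 3.8935.
N = 26600/3.8935 = 6831.98.

6832 plants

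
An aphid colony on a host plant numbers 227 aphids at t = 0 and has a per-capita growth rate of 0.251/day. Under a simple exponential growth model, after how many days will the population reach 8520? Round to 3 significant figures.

Set N₀·e^(rt) = 8520: e^(0.251·t) = 8520/227 = 37.533.
0.251·t = ln(37.533) = 3.6252, so t = 3.6252/0.251 = 14.443.

14.4 days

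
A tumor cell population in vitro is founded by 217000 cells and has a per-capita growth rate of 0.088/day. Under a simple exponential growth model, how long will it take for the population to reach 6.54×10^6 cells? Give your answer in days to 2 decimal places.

Set N₀·e^(rt) = 6.54×10^6: e^(0.088·t) = 6.54×10^6/217000 = 30.138.
0.088·t = ln(30.138) = 3.4058, so t = 3.4058/0.088 = 38.702.

38.70 days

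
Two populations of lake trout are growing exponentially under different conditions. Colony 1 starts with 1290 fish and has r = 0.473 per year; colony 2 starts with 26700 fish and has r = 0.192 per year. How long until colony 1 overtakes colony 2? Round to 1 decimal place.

10.8 years

Set 1290·e^(0.473t) = 26700·e^(0.192t).
e^((0.473 − 0.192)t) = 26700/1290 → e^(0.281·t) = 20.698.
0.281·t = ln(20.698) = 3.03, so t = 3.03/0.281 = 10.783.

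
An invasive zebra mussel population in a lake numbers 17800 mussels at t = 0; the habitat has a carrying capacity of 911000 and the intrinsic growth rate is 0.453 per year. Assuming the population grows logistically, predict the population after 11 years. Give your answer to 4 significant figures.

A = (K − N₀)/N₀ = (911000 − 17800)/17800 = 50.18.
N(t) = K/(1 + A·e^(−rt)) = 911000/(1 + 50.18×e^(−0.453×11)).
e^(−4.983) = 0.0068535; denominator = 1 + 50.18×0.0068535 = 1.3439.
N = 911000/1.3439 = 677875.

677900 mussels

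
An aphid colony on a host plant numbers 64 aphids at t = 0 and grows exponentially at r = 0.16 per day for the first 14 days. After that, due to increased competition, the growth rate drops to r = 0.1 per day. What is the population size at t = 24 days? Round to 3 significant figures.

Phase 1: N(14) = 64·e^(0.16×14) = 64·e^2.24 = 601.173.
Phase 2 runs for 24 − 14 = 10 days at r = 0.1.
N(24) = 601.173·e^(0.1×10) = 601.173·e^1 = 1634.16.

1630 aphids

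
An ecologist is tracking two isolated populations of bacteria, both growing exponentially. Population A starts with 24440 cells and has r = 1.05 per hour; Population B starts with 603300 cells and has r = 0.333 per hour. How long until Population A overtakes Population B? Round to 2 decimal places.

4.47 hours

Set 24440·e^(1.05t) = 603300·e^(0.333t).
e^((1.05 − 0.333)t) = 603300/24440 → e^(0.717·t) = 24.685.
0.717·t = ln(24.685) = 3.2062, so t = 3.2062/0.717 = 4.4717.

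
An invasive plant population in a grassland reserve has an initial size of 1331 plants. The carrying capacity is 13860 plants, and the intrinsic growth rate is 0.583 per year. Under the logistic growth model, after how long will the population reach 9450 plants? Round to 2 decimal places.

A = (K − N₀)/N₀ = (13860 − 1331)/1331 = 9.4132.
Solve 13860/(1 + 9.4132·e^(−0.583t)) = 9450: 1 + 9.4132·e^(−0.583t) = 1.4667, so e^(−0.583t) = 0.0495757.
−0.583·t = ln(0.0495757) = -3.0043, so t = 3.0043/0.583 = 5.1531.

5.15 years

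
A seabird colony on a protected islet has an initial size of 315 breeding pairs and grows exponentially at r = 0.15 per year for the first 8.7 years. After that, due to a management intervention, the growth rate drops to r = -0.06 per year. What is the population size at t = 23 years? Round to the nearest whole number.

493 breeding pairs

Phase 1: N(8.7) = 315·e^(0.15×8.7) = 315·e^1.305 = 1161.62.
Phase 2 runs for 23 − 8.7 = 14.3 years at r = -0.06.
N(23) = 1161.62·e^(-0.06×14.3) = 1161.62·e^-0.858 = 492.539.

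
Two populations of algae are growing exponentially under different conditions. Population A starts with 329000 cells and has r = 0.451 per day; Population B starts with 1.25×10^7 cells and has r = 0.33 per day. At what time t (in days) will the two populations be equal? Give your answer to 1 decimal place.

Set 329000·e^(0.451t) = 1.25×10^7·e^(0.33t).
e^((0.451 − 0.33)t) = 1.25×10^7/329000 → e^(0.121·t) = 37.994.
0.121·t = ln(37.994) = 3.6374, so t = 3.6374/0.121 = 30.061.

30.1 days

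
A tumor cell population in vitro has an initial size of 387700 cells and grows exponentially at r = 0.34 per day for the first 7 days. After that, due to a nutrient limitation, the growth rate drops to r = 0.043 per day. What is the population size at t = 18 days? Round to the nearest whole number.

6722611 cells

Phase 1: N(7) = 387700·e^(0.34×7) = 387700·e^2.38 = 4.189061×10^6.
Phase 2 runs for 18 − 7 = 11 days at r = 0.043.
N(18) = 4.189061×10^6·e^(0.043×11) = 4.189061×10^6·e^0.473 = 6.722611×10^6.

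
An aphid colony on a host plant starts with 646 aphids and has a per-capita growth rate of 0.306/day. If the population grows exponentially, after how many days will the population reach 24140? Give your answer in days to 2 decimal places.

11.83 days

Set N₀·e^(rt) = 24140: e^(0.306·t) = 24140/646 = 37.368.
0.306·t = ln(37.368) = 3.6208, so t = 3.6208/0.306 = 11.833.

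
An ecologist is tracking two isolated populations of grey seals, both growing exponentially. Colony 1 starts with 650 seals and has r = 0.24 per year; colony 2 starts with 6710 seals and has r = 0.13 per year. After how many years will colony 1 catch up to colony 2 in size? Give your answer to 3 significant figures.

21.2 years

Set 650·e^(0.24t) = 6710·e^(0.13t).
e^((0.24 − 0.13)t) = 6710/650 → e^(0.11·t) = 10.323.
0.11·t = ln(10.323) = 2.3344, so t = 2.3344/0.11 = 21.222.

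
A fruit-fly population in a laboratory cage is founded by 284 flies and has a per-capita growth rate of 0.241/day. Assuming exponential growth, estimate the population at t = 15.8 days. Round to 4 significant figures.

N(t) = N₀·e^(rt) = 284 × e^(0.241×15.8) = 284 × e^3.808.
e^3.808 ≈ 45.051, so N ≈ 284 × 45.051 = 12794.5.

12790 flies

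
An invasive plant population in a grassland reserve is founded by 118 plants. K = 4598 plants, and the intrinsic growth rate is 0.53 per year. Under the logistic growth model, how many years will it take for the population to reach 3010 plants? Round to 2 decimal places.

A = (K − N₀)/N₀ = (4598 − 118)/118 = 37.966.
Solve 4598/(1 + 37.966·e^(−0.53t)) = 3010: 1 + 37.966·e^(−0.53t) = 1.5276, so e^(−0.53t) = 0.0138959.
−0.53·t = ln(0.0138959) = -4.2762, so t = 4.2762/0.53 = 8.0682.

8.07 years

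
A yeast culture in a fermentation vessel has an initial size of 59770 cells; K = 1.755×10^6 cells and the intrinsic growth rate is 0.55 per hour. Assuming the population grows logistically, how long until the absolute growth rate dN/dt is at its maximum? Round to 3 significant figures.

Logistic growth is fastest at N = K/2 = 877500.
A = (K − N₀)/N₀ = 28.363. Set K/(1 + A·e^(−rt)) = K/2 → A·e^(−rt) = 1.
e^(−0.55t) = 1/28.363 = 0.0352578, so t = ln(28.363)/0.55 = 3.3451/0.55 = 6.0819.

6.08 hours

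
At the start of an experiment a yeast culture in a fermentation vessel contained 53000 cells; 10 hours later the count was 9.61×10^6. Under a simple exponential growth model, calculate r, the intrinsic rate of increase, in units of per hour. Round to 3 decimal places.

From N(t) = N₀·e^(rt): e^(r·10) = 9.61×10^6/53000 = 181.32.
r·10 = ln(181.32) = 5.2003, so r = 5.2003/10 = 0.52003.

0.520 per hour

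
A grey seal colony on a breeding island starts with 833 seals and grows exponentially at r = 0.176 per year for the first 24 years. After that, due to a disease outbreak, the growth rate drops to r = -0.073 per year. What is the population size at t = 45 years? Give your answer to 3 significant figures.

Phase 1: N(24) = 833·e^(0.176×24) = 833·e^4.224 = 56899.
Phase 2 runs for 45 − 24 = 21 years at r = -0.073.
N(45) = 56899·e^(-0.073×21) = 56899·e^-1.533 = 12283.8.

12300 seals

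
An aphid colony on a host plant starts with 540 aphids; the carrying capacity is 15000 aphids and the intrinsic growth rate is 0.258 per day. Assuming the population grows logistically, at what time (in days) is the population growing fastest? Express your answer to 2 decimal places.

Logistic growth is fastest at N = K/2 = 7500.
A = (K − N₀)/N₀ = 26.778. Set K/(1 + A·e^(−rt)) = K/2 → A·e^(−rt) = 1.
e^(−0.258t) = 1/26.778 = 0.0373444, so t = ln(26.778)/0.258 = 3.2876/0.258 = 12.743.

12.74 days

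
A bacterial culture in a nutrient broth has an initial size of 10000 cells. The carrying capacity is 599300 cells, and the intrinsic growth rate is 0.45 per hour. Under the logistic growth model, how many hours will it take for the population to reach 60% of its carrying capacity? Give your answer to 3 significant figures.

A = (K − N₀)/N₀ = (599300 − 10000)/10000 = 58.93.
Solve 599300/(1 + 58.93·e^(−0.45t)) = 359580: 1 + 58.93·e^(−0.45t) = 1.6667, so e^(−0.45t) = 0.0113129.
−0.45·t = ln(0.0113129) = -4.4818, so t = 4.4818/0.45 = 9.9596.

9.96 hours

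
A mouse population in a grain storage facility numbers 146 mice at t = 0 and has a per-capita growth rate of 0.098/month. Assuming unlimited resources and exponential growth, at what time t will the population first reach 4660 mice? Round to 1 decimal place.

35.3 months

Set N₀·e^(rt) = 4660: e^(0.098·t) = 4660/146 = 31.918.
0.098·t = ln(31.918) = 3.4632, so t = 3.4632/0.098 = 35.338.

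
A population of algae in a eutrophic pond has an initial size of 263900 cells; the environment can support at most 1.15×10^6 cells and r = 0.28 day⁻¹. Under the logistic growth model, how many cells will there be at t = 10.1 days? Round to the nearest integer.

A = (K − N₀)/N₀ = (1.15×10^6 − 263900)/263900 = 3.3577.
N(t) = K/(1 + A·e^(−rt)) = 1.15×10^6/(1 + 3.3577×e^(−0.28×10.1)).
e^(−2.828) = 0.059131; denominator = 1 + 3.3577×0.059131 = 1.1985.
N = 1.15×10^6/1.1985 = 959497.

959497 cells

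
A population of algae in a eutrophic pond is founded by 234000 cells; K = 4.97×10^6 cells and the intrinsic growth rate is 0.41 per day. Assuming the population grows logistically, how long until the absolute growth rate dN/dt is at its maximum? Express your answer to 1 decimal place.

7.3 days

Logistic growth is fastest at N = K/2 = 2.485×10^6.
A = (K − N₀)/N₀ = 20.239. Set K/(1 + A·e^(−rt)) = K/2 → A·e^(−rt) = 1.
e^(−0.41t) = 1/20.239 = 0.0494088, so t = ln(20.239)/0.41 = 3.0076/0.41 = 7.3357.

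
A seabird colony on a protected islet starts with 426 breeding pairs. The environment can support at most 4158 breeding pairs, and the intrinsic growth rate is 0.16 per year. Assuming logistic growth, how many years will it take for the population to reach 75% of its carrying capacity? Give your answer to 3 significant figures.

20.4 years

A = (K − N₀)/N₀ = (4158 − 426)/426 = 8.7606.
Solve 4158/(1 + 8.7606·e^(−0.16t)) = 3118.5: 1 + 8.7606·e^(−0.16t) = 1.3333, so e^(−0.16t) = 0.0380493.
−0.16·t = ln(0.0380493) = -3.2689, so t = 3.2689/0.16 = 20.43.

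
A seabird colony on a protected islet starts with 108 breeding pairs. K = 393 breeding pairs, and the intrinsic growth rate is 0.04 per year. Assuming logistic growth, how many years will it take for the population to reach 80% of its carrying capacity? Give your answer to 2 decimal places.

A = (K − N₀)/N₀ = (393 − 108)/108 = 2.6389.
Solve 393/(1 + 2.6389·e^(−0.04t)) = 314.4: 1 + 2.6389·e^(−0.04t) = 1.25, so e^(−0.04t) = 0.0947368.
−0.04·t = ln(0.0947368) = -2.3567, so t = 2.3567/0.04 = 58.916.

58.92 years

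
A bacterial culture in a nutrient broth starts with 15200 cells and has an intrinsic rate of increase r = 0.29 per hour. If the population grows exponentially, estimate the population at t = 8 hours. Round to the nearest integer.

N(t) = N₀·e^(rt) = 15200 × e^(0.29×8) = 15200 × e^2.32.
e^2.32 ≈ 10.176, so N ≈ 15200 × 10.176 = 154670.

154670 cells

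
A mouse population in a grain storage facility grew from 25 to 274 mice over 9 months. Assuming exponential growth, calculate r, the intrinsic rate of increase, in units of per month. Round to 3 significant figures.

From N(t) = N₀·e^(rt): e^(r·9) = 274/25 = 10.96.
r·9 = ln(10.96) = 2.3943, so r = 2.3943/9 = 0.26603.

0.266 per month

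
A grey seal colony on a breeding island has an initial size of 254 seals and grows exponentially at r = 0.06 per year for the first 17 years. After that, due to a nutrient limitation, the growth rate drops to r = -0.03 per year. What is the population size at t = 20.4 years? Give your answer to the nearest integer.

636 seals

Phase 1: N(17) = 254·e^(0.06×17) = 254·e^1.02 = 704.391.
Phase 2 runs for 20.4 − 17 = 3.4 years at r = -0.03.
N(20.4) = 704.391·e^(-0.03×3.4) = 704.391·e^-0.102 = 636.086.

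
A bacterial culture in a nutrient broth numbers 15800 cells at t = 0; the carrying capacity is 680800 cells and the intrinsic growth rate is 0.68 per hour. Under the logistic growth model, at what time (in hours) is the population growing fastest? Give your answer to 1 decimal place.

5.5 hours

Logistic growth is fastest at N = K/2 = 340400.
A = (K − N₀)/N₀ = 42.089. Set K/(1 + A·e^(−rt)) = K/2 → A·e^(−rt) = 1.
e^(−0.68t) = 1/42.089 = 0.0237594, so t = ln(42.089)/0.68 = 3.7398/0.68 = 5.4997.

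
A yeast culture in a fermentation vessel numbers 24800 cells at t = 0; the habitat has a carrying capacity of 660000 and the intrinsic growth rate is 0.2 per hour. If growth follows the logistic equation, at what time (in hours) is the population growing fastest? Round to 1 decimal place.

Logistic growth is fastest at N = K/2 = 330000.
A = (K − N₀)/N₀ = 25.613. Set K/(1 + A·e^(−rt)) = K/2 → A·e^(−rt) = 1.
e^(−0.2t) = 1/25.613 = 0.0390428, so t = ln(25.613)/0.2 = 3.2431/0.2 = 16.215.

16.2 hours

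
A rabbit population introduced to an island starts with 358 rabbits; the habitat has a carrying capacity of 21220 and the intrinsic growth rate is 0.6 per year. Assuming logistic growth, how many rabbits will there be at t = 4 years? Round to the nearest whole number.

3376 rabbits

A = (K − N₀)/N₀ = (21220 − 358)/358 = 58.274.
N(t) = K/(1 + A·e^(−rt)) = 21220/(1 + 58.274×e^(−0.6×4)).
e^(−2.4) = 0.090718; denominator = 1 + 58.274×0.090718 = 6.2865.
N = 21220/6.2865 = 3375.5.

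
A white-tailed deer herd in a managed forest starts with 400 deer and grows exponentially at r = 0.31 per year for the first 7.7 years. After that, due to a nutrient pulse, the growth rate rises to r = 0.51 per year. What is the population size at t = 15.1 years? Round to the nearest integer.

Phase 1: N(7.7) = 400·e^(0.31×7.7) = 400·e^2.387 = 4352.32.
Phase 2 runs for 15.1 − 7.7 = 7.4 years at r = 0.51.
N(15.1) = 4352.32·e^(0.51×7.4) = 4352.32·e^3.774 = 189561.

189561 deer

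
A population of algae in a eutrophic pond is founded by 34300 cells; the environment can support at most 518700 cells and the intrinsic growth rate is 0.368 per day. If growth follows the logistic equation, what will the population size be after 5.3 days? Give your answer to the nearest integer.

172414 cells

A = (K − N₀)/N₀ = (518700 − 34300)/34300 = 14.122.
N(t) = K/(1 + A·e^(−rt)) = 518700/(1 + 14.122×e^(−0.368×5.3)).
e^(−1.95) = 0.14222; denominator = 1 + 14.122×0.14222 = 3.0085.
N = 518700/3.0085 = 172414.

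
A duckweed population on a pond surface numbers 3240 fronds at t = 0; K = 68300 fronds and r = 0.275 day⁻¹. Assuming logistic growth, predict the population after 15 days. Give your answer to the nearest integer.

A = (K − N₀)/N₀ = (68300 − 3240)/3240 = 20.08.
N(t) = K/(1 + A·e^(−rt)) = 68300/(1 + 20.08×e^(−0.275×15)).
e^(−4.125) = 0.016163; denominator = 1 + 20.08×0.016163 = 1.3246.
N = 68300/1.3246 = 51564.

51564 fronds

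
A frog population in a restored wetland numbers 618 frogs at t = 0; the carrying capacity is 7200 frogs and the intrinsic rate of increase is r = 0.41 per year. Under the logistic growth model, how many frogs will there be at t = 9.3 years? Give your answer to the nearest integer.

A = (K − N₀)/N₀ = (7200 − 618)/618 = 10.65.
N(t) = K/(1 + A·e^(−rt)) = 7200/(1 + 10.65×e^(−0.41×9.3)).
e^(−3.813) = 0.022082; denominator = 1 + 10.65×0.022082 = 1.2352.
N = 7200/1.2352 = 5829.1.

5829 frogs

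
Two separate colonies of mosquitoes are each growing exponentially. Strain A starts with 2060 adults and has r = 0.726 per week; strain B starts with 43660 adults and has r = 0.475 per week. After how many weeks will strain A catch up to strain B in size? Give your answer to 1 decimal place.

Set 2060·e^(0.726t) = 43660·e^(0.475t).
e^((0.726 − 0.475)t) = 43660/2060 → e^(0.251·t) = 21.194.
0.251·t = ln(21.194) = 3.0537, so t = 3.0537/0.251 = 12.166.

12.2 weeks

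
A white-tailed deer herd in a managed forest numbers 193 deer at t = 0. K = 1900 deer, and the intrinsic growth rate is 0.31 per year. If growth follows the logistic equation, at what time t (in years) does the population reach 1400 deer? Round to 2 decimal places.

10.35 years

A = (K − N₀)/N₀ = (1900 − 193)/193 = 8.8446.
Solve 1900/(1 + 8.8446·e^(−0.31t)) = 1400: 1 + 8.8446·e^(−0.31t) = 1.3571, so e^(−0.31t) = 0.0403799.
−0.31·t = ln(0.0403799) = -3.2094, so t = 3.2094/0.31 = 10.353.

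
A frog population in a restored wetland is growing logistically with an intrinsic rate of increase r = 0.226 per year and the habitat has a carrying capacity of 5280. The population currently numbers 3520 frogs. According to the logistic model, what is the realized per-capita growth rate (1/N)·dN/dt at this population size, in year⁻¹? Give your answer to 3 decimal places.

(1/N)·dN/dt = r(1 − N/K) = 0.226 × (1 − 3520/5280).
= 0.226 × 0.33333 = 0.075333.

0.075 per year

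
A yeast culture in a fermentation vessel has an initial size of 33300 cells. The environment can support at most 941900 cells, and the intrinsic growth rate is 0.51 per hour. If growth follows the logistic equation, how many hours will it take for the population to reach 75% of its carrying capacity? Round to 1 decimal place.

A = (K − N₀)/N₀ = (941900 − 33300)/33300 = 27.285.
Solve 941900/(1 + 27.285·e^(−0.51t)) = 706425: 1 + 27.285·e^(−0.51t) = 1.3333, so e^(−0.51t) = 0.0122166.
−0.51·t = ln(0.0122166) = -4.405, so t = 4.405/0.51 = 8.6372.

8.6 hours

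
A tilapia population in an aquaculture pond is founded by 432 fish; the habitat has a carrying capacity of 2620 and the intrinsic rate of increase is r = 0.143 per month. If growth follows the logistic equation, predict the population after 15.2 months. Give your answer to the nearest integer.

1662 fish

A = (K − N₀)/N₀ = (2620 − 432)/432 = 5.0648.
N(t) = K/(1 + A·e^(−rt)) = 2620/(1 + 5.0648×e^(−0.143×15.2)).
e^(−2.174) = 0.11377; denominator = 1 + 5.0648×0.11377 = 1.5762.
N = 2620/1.5762 = 1662.21.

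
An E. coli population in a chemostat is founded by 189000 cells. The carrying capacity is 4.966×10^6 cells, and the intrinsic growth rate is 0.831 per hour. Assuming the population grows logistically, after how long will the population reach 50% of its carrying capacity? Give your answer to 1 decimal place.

3.9 hours

A = (K − N₀)/N₀ = (4.966×10^6 − 189000)/189000 = 25.275.
Solve 4.966×10^6/(1 + 25.275·e^(−0.831t)) = 2.483×10^6: 1 + 25.275·e^(−0.831t) = 2, so e^(−0.831t) = 0.0395646.
−0.831·t = ln(0.0395646) = -3.2298, so t = 3.2298/0.831 = 3.8867.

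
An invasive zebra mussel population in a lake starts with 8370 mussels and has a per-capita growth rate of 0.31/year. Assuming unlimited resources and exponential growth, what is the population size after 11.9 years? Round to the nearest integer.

334840 mussels

N(t) = N₀·e^(rt) = 8370 × e^(0.31×11.9) = 8370 × e^3.689.
e^3.689 ≈ 40.005, so N ≈ 8370 × 40.005 = 334840.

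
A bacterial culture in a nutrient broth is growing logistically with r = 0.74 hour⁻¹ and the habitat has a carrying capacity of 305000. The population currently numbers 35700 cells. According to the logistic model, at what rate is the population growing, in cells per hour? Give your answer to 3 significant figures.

23300 cells per hour

dN/dt = rN(1 − N/K) = 0.74 × 35700 × (1 − 35700/305000).
1 − 35700/305000 = 0.88295; dN/dt = 0.74 × 35700 × 0.88295 = 23326.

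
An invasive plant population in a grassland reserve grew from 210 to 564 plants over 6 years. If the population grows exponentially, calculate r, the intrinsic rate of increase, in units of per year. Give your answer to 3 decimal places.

From N(t) = N₀·e^(rt): e^(r·6) = 564/210 = 2.6857.
r·6 = ln(2.6857) = 0.98795, so r = 0.98795/6 = 0.16466.

0.165 per year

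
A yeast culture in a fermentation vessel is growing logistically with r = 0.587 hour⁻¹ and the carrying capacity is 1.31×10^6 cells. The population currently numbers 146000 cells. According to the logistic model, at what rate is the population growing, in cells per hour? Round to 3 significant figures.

76200 cells per hour

dN/dt = rN(1 − N/K) = 0.587 × 146000 × (1 − 146000/1.31×10^6).
1 − 146000/1.31×10^6 = 0.88855; dN/dt = 0.587 × 146000 × 0.88855 = 76150.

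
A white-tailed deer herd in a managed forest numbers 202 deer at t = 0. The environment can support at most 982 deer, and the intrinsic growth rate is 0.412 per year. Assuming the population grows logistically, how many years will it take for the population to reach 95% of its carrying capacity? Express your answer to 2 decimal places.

10.43 years

A = (K − N₀)/N₀ = (982 − 202)/202 = 3.8614.
Solve 982/(1 + 3.8614·e^(−0.412t)) = 932.9: 1 + 3.8614·e^(−0.412t) = 1.0526, so e^(−0.412t) = 0.0136302.
−0.412·t = ln(0.0136302) = -4.2955, so t = 4.2955/0.412 = 10.426.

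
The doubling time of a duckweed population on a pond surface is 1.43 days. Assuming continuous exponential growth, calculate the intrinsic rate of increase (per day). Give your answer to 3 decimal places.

0.485 per day

r = ln(2)/t_d = 0.6931/1.43 = 0.48472.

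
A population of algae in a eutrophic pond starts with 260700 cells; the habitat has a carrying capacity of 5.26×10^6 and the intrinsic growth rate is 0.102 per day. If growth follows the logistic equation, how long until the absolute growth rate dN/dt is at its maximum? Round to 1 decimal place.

Logistic growth is fastest at N = K/2 = 2.63×10^6.
A = (K − N₀)/N₀ = 19.176. Set K/(1 + A·e^(−rt)) = K/2 → A·e^(−rt) = 1.
e^(−0.102t) = 1/19.176 = 0.0521473, so t = ln(19.176)/0.102 = 2.9537/0.102 = 28.958.

29.0 days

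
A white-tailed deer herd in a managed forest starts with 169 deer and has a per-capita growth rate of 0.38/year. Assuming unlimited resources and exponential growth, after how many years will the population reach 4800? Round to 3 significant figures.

8.81 years

Set N₀·e^(rt) = 4800: e^(0.38·t) = 4800/169 = 28.402.
0.38·t = ln(28.402) = 3.3465, so t = 3.3465/0.38 = 8.8065.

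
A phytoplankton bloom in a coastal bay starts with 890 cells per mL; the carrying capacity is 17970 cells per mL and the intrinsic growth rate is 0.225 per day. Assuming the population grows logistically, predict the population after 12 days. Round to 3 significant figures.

7850 cells per mL

A = (K − N₀)/N₀ = (17970 − 890)/890 = 19.191.
N(t) = K/(1 + A·e^(−rt)) = 17970/(1 + 19.191×e^(−0.225×12)).
e^(−2.7) = 0.067206; denominator = 1 + 19.191×0.067206 = 2.2897.
N = 17970/2.2897 = 7848.05.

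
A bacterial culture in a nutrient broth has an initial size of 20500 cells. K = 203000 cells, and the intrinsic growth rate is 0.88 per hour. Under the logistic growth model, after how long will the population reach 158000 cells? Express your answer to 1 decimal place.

A = (K − N₀)/N₀ = (203000 − 20500)/20500 = 8.9024.
Solve 203000/(1 + 8.9024·e^(−0.88t)) = 158000: 1 + 8.9024·e^(−0.88t) = 1.2848, so e^(−0.88t) = 0.0319924.
−0.88·t = ln(0.0319924) = -3.4423, so t = 3.4423/0.88 = 3.9117.

3.9 hours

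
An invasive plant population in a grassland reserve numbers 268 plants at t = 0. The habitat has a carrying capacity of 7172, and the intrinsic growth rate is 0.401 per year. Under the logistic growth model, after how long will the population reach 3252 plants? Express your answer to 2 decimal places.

7.64 years

A = (K − N₀)/N₀ = (7172 − 268)/268 = 25.761.
Solve 7172/(1 + 25.761·e^(−0.401t)) = 3252: 1 + 25.761·e^(−0.401t) = 2.2054, so e^(−0.401t) = 0.0467918.
−0.401·t = ln(0.0467918) = -3.062, so t = 3.062/0.401 = 7.636.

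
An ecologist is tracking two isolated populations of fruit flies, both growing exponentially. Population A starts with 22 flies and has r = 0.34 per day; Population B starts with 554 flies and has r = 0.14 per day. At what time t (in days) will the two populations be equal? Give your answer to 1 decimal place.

Set 22·e^(0.34t) = 554·e^(0.14t).
e^((0.34 − 0.14)t) = 554/22 → e^(0.2·t) = 25.182.
0.2·t = ln(25.182) = 3.2261, so t = 3.2261/0.2 = 16.131.

16.1 days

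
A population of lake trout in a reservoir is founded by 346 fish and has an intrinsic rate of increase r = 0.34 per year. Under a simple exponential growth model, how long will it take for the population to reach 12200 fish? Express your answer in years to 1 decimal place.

10.5 years

Set N₀·e^(rt) = 12200: e^(0.34·t) = 12200/346 = 35.26.
0.34·t = ln(35.26) = 3.5628, so t = 3.5628/0.34 = 10.479.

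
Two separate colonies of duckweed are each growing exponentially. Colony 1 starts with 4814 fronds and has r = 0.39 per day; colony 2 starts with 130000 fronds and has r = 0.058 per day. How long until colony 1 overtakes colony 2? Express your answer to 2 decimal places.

Set 4814·e^(0.39t) = 130000·e^(0.058t).
e^((0.39 − 0.058)t) = 130000/4814 → e^(0.332·t) = 27.005.
0.332·t = ln(27.005) = 3.296, so t = 3.296/0.332 = 9.9277.

9.93 days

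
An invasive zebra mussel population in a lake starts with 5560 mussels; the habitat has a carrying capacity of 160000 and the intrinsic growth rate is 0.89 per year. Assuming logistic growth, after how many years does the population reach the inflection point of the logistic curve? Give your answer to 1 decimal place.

Logistic growth is fastest at N = K/2 = 80000.
A = (K − N₀)/N₀ = 27.777. Set K/(1 + A·e^(−rt)) = K/2 → A·e^(−rt) = 1.
e^(−0.89t) = 1/27.777 = 0.036001, so t = ln(27.777)/0.89 = 3.3242/0.89 = 3.7351.

3.7 years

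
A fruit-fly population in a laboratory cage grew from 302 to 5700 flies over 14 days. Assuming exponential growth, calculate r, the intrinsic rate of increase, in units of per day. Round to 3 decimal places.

0.210 per day

From N(t) = N₀·e^(rt): e^(r·14) = 5700/302 = 18.874.
r·14 = ln(18.874) = 2.9378, so r = 2.9378/14 = 0.20984.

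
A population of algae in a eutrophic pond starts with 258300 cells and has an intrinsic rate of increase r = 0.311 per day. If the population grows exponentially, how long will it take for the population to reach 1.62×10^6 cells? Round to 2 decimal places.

Set N₀·e^(rt) = 1.62×10^6: e^(0.311·t) = 1.62×10^6/258300 = 6.2718.
0.311·t = ln(6.2718) = 1.8361, so t = 1.8361/0.311 = 5.9037.

5.90 days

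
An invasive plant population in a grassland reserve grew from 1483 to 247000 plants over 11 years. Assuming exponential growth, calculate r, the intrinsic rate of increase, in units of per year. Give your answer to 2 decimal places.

0.47 per year

From N(t) = N₀·e^(rt): e^(r·11) = 247000/1483 = 166.55.
r·11 = ln(166.55) = 5.1153, so r = 5.1153/11 = 0.46503.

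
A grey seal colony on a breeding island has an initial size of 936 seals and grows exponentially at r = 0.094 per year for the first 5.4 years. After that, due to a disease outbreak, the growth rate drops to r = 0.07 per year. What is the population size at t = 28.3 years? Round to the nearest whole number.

7725 seals

Phase 1: N(5.4) = 936·e^(0.094×5.4) = 936·e^0.5076 = 1554.98.
Phase 2 runs for 28.3 − 5.4 = 22.9 years at r = 0.07.
N(28.3) = 1554.98·e^(0.07×22.9) = 1554.98·e^1.603 = 7724.99.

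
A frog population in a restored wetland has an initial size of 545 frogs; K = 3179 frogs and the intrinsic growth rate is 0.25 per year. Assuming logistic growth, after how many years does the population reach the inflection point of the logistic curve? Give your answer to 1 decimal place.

6.3 years

Logistic growth is fastest at N = K/2 = 1589.5.
A = (K − N₀)/N₀ = 4.833. Set K/(1 + A·e^(−rt)) = K/2 → A·e^(−rt) = 1.
e^(−0.25t) = 1/4.833 = 0.20691, so t = ln(4.833)/0.25 = 1.5755/0.25 = 6.3019.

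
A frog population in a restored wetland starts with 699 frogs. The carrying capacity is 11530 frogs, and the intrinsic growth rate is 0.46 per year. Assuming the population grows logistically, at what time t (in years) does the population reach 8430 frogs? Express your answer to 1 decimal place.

8.1 years

A = (K − N₀)/N₀ = (11530 − 699)/699 = 15.495.
Solve 11530/(1 + 15.495·e^(−0.46t)) = 8430: 1 + 15.495·e^(−0.46t) = 1.3677, so e^(−0.46t) = 0.0237325.
−0.46·t = ln(0.0237325) = -3.7409, so t = 3.7409/0.46 = 8.1324.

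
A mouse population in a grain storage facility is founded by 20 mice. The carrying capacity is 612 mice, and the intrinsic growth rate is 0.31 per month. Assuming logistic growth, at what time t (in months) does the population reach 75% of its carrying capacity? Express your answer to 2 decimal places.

A = (K − N₀)/N₀ = (612 − 20)/20 = 29.6.
Solve 612/(1 + 29.6·e^(−0.31t)) = 459: 1 + 29.6·e^(−0.31t) = 1.3333, so e^(−0.31t) = 0.0112613.
−0.31·t = ln(0.0112613) = -4.4864, so t = 4.4864/0.31 = 14.472.

14.47 months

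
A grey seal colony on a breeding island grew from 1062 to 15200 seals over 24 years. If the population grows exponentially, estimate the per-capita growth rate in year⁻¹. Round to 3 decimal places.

0.111 per year

From N(t) = N₀·e^(rt): e^(r·24) = 15200/1062 = 14.313.
r·24 = ln(14.313) = 2.6611, so r = 2.6611/24 = 0.11088.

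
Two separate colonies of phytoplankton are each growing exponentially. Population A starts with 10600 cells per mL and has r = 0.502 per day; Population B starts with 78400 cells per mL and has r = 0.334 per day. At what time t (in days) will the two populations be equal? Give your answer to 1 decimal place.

11.9 days

Set 10600·e^(0.502t) = 78400·e^(0.334t).
e^((0.502 − 0.334)t) = 78400/10600 → e^(0.168·t) = 7.3962.
0.168·t = ln(7.3962) = 2.001, so t = 2.001/0.168 = 11.911.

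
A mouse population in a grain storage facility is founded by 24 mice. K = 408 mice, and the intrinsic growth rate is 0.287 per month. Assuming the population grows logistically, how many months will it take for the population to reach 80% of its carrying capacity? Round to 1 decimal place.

A = (K − N₀)/N₀ = (408 − 24)/24 = 16.
Solve 408/(1 + 16·e^(−0.287t)) = 326.4: 1 + 16·e^(−0.287t) = 1.25, so e^(−0.287t) = 0.015625.
−0.287·t = ln(0.015625) = -4.1589, so t = 4.1589/0.287 = 14.491.

14.5 months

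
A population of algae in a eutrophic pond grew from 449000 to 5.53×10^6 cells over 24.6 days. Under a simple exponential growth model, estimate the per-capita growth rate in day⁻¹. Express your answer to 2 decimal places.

From N(t) = N₀·e^(rt): e^(r·24.6) = 5.53×10^6/449000 = 12.316.
r·24.6 = ln(12.316) = 2.5109, so r = 2.5109/24.6 = 0.10207.

0.10 per day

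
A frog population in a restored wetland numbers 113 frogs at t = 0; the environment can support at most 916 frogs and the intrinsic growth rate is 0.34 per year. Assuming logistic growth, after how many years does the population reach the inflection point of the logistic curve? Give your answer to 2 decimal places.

Logistic growth is fastest at N = K/2 = 458.
A = (K − N₀)/N₀ = 7.1062. Set K/(1 + A·e^(−rt)) = K/2 → A·e^(−rt) = 1.
e^(−0.34t) = 1/7.1062 = 0.140722, so t = ln(7.1062)/0.34 = 1.961/0.34 = 5.7675.

5.77 years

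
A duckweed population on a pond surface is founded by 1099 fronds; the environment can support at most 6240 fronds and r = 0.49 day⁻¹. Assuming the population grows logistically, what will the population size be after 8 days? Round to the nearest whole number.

A = (K − N₀)/N₀ = (6240 − 1099)/1099 = 4.6779.
N(t) = K/(1 + A·e^(−rt)) = 6240/(1 + 4.6779×e^(−0.49×8)).
e^(−3.92) = 0.019841; denominator = 1 + 4.6779×0.019841 = 1.0928.
N = 6240/1.0928 = 5710.03.

5710 fronds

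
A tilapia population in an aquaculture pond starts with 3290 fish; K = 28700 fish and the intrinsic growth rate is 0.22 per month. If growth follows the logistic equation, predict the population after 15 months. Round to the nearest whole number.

A = (K − N₀)/N₀ = (28700 − 3290)/3290 = 7.7234.
N(t) = K/(1 + A·e^(−rt)) = 28700/(1 + 7.7234×e^(−0.22×15)).
e^(−3.3) = 0.036883; denominator = 1 + 7.7234×0.036883 = 1.2849.
N = 28700/1.2849 = 22337.

22337 fish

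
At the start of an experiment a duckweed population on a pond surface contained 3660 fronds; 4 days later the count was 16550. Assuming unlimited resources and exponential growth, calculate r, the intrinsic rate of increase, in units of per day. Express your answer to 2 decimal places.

0.38 per day

From N(t) = N₀·e^(rt): e^(r·4) = 16550/3660 = 4.5219.
r·4 = ln(4.5219) = 1.5089, so r = 1.5089/4 = 0.37723.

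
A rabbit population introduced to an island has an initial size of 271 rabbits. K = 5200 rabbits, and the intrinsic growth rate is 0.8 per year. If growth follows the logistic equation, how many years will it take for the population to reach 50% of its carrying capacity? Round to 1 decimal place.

A = (K − N₀)/N₀ = (5200 − 271)/271 = 18.188.
Solve 5200/(1 + 18.188·e^(−0.8t)) = 2600: 1 + 18.188·e^(−0.8t) = 2, so e^(−0.8t) = 0.0549807.
−0.8·t = ln(0.0549807) = -2.9008, so t = 2.9008/0.8 = 3.626.

3.6 years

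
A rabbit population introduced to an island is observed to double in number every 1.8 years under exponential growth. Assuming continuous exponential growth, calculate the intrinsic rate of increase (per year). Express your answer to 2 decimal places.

0.39 per year

r = ln(2)/t_d = 0.6931/1.8 = 0.38508.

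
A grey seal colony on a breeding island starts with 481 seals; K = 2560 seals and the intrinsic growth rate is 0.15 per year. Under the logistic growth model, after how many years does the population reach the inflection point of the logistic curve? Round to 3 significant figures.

Logistic growth is fastest at N = K/2 = 1280.
A = (K − N₀)/N₀ = 4.3222. Set K/(1 + A·e^(−rt)) = K/2 → A·e^(−rt) = 1.
e^(−0.15t) = 1/4.3222 = 0.231361, so t = ln(4.3222)/0.15 = 1.4638/0.15 = 9.7585.

9.76 years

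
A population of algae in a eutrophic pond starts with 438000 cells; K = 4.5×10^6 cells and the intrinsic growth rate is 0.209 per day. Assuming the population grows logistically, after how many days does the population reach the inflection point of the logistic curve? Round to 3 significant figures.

10.7 days

Logistic growth is fastest at N = K/2 = 2.25×10^6.
A = (K − N₀)/N₀ = 9.274. Set K/(1 + A·e^(−rt)) = K/2 → A·e^(−rt) = 1.
e^(−0.209t) = 1/9.274 = 0.107829, so t = ln(9.274)/0.209 = 2.2272/0.209 = 10.657.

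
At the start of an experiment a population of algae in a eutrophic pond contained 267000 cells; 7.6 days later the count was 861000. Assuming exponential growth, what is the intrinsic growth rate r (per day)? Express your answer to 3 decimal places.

0.154 per day

From N(t) = N₀·e^(rt): e^(r·7.6) = 861000/267000 = 3.2247.
r·7.6 = ln(3.2247) = 1.1708, so r = 1.1708/7.6 = 0.15406.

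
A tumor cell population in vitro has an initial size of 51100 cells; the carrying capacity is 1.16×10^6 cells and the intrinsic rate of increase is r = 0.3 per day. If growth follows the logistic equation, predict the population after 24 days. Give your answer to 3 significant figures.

A = (K − N₀)/N₀ = (1.16×10^6 − 51100)/51100 = 21.701.
N(t) = K/(1 + A·e^(−rt)) = 1.16×10^6/(1 + 21.701×e^(−0.3×24)).
e^(−7.2) = 0.00074659; denominator = 1 + 21.701×0.00074659 = 1.0162.
N = 1.16×10^6/1.0162 = 1.141506×10^6.

1140000 cells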